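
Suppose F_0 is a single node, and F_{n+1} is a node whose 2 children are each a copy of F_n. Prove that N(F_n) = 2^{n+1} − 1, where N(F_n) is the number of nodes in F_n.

Base case: N(F_0) = 1, and 2^{0+1} − 1 = 1.
Assume N(F_r) = 2^{r+1} − 1.
Then N(F_{r+1}) = 1 + 2N(F_r) = 1 + 2(2^{r+1} − 1) = 2^{r+2} − 2 + 1 = 2^{r+2} − 1.
So the formula holds for r+1, and by induction N(F_n) = 2^{n+1} − 1 for all n ≥ 0.

N(F_n) = 2^{n+1} − 1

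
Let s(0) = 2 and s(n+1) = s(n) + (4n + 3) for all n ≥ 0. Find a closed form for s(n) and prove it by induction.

Claim: s(n) = 2n^2 + n + 2.

Base case: s(0) = 2, and 2·0^2 + 0 + 2 = 2.
Assume s(r) = 2r^2 + r + 2.
Then s(r+1) = s(r) + (4r + 3) = (2r^2 + r + 2) + (4r + 3) = 2r^2 + 5r + 5,
and 2·(r+1)^2 + (r+1) + 2 = 2r^2 + 5r + 5.
By induction, s(n) = 2n^2 + n + 2 for all n ≥ 0.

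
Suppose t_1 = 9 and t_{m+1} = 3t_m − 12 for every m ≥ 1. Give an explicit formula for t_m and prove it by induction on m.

Claim: t_m = 3^m + 6.

Base case: t_1 = 9, and 3^1 + 6 = 3 + 6 = 9.
Assume t_r = 3^r + 6 for some r ≥ 1.
Then t_{r+1} = 3t_r − 12 = 3·(3^r + 6) − 12 = 3^{r+1} + 18 − 12 = 3^{r+1} + 6.
So the formula holds for r+1, and by induction t_m = 3^m + 6 for all m ≥ 1.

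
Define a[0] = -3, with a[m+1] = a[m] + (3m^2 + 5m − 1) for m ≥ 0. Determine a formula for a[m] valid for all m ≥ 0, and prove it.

Claim: a[m] = m^3 + m^2 − 3m − 3.

Base case: a[0] = -3, and 0^3 + 0^2 − 3·0 − 3 = -3.
Assume a[j] = j^3 + j^2 − 3j − 3.
Then a[j+1] = a[j] + (3j^2 + 5j − 1) = (j^3 + j^2 − 3j − 3) + (3j^2 + 5j − 1) = j^3 + 4j^2 + 2j − 4,
and (j+1)^3 + (j+1)^2 − 3·(j+1) − 3 = j^3 + 4j^2 + 2j − 4.
This completes the inductive step, so a[m] = m^3 + m^2 − 3m − 3 for all m ≥ 0.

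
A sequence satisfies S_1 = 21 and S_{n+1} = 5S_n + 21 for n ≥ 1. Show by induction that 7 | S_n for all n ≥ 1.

Base case: S_1 = 21 = 7·3, so 7 | S_1.
Assume 7 | S_j, so S_j = 7t for some integer t.
Then S_{j+1} = 5S_j + 21 = 5·(7t) + 21 = 7(5t + 3), so 7 | S_{j+1}.
By induction, 7 | S_n for all n ≥ 1.

7 | S_n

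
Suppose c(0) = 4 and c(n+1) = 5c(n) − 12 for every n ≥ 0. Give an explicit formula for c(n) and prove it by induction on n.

Claim: c(n) = 5^n + 3.

Base case: c(0) = 4, and 5^0 + 3 = 1 + 3 = 4.
Assume c(k) = 5^k + 3 for some k ≥ 0.
Then c(k+1) = 5c(k) − 12 = 5·(5^k + 3) − 12 = 5^{k+1} + 15 − 12 = 5^{k+1} + 3.
So the formula holds for k+1, and by induction c(n) = 5^n + 3 for all n ≥ 0.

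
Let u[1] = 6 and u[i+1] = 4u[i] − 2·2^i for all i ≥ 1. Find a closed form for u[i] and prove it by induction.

Claim: u[i] = 4^i + 2^i.

Base case: u[1] = 6, and 4^1 + 2^1 = 4 + 2 = 6.
Assume u[j] = 4^j + 2^j for some j ≥ 1.
Then u[j+1] = 4u[j] − 2·2^j = 4·(4^j + 2^j) − 2·2^j = 4^{j+1} + 4·2^j − 2·2^j = 4^{j+1} + 2·2^j = 4^{j+1} + 2^{j+1}.
Hence u[i] = 4^i + 2^i for every i ≥ 1, by induction.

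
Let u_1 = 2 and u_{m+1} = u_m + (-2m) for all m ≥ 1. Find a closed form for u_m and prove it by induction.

Claim: u_m = -m^2 + m + 2.

Base case: u_1 = 2, and -1^2 + 1 + 2 = 2.
Assume u_r = -r^2 + r + 2.
Then u_{r+1} = u_r + (-2r) = (-r^2 + r + 2) + (-2r) = -r^2 − r + 2,
and -(r+1)^2 + (r+1) + 2 = -r^2 − r + 2.
By induction, u_m = -m^2 + m + 2 for all m ≥ 1.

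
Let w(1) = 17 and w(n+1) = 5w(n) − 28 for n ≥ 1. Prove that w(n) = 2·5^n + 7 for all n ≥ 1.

Base case: w(1) = 17, and 2·5^1 + 7 = 10 + 7 = 17.
Assume w(m) = 2·5^m + 7 for some m ≥ 1.
Then w(m+1) = 5w(m) − 28 = 5·(2·5^m + 7) − 28 = 10·5^m + 35 − 28 = 2·5^{m+1} + 7.
By induction, w(n) = 2·5^n + 7 for all n ≥ 1.

w(n) = 2·5^n + 7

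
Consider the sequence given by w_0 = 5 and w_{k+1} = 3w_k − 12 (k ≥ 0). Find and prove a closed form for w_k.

Claim: w_k = -3^k + 6.

Base case: w_0 = 5, and -3^0 + 6 = -1 + 6 = 5.
Assume w_m = -3^m + 6 for some m ≥ 0.
Then w_{m+1} = 3w_m − 12 = 3·(-3^m + 6) − 12 = -3^{m+1} + 18 − 12 = -3^{m+1} + 6.
Hence w_k = -3^k + 6 for every k ≥ 0, by induction.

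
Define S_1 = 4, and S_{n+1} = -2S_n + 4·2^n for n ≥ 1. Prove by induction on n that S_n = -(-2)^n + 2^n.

Base case: S_1 = 4, and -(-2)^1 + 2^1 = 2 + 2 = 4.
Assume S_k = -(-2)^k + 2^k for some k ≥ 1.
Then S_{k+1} = -2S_k + 4·2^k = -2·(-(-2)^k + 2^k) + 4·2^k = -(-2)^{k+1} − 2·2^k + 4·2^k = -(-2)^{k+1} + 2·2^k = -(-2)^{k+1} + 2^{k+1}.
So the formula holds for k+1, and by induction S_n = -(-2)^n + 2^n for all n ≥ 1.

S_n = -(-2)^n + 2^n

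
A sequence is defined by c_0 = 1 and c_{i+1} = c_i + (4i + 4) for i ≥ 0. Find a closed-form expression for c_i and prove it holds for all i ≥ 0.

Claim: c_i = 2i^2 + 2i + 1.

Base case: c_0 = 1, and 2·0^2 + 2·0 + 1 = 1.
Assume c_r = 2r^2 + 2r + 1.
Then c_{r+1} = c_r + (4r + 4) = (2r^2 + 2r + 1) + (4r + 4) = 2r^2 + 6r + 5,
and 2·(r+1)^2 + 2·(r+1) + 1 = 2r^2 + 6r + 5.
This completes the inductive step, so c_i = 2i^2 + 2i + 1 for all i ≥ 0.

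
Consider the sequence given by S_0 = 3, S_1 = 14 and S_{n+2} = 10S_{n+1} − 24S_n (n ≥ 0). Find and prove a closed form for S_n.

Claim: S_n = 2·4^n + 6^n.

Base cases: S_0 = 3 and 2·4^0 + 6^0 = 3; S_1 = 14 and 2·4^1 + 6^1 = 14.
Assume S_j = 2·4^j + 6^j for all 0 ≤ j ≤ k, where k ≥ 1.
Then S_{k+1} = 10S_k − 24S_{k−1} = 10·(2·4^k + 6^k) − 24·(2·4^{k−1} + 6^{k−1}) = 2·(10·4 − 24)4^{k−1} + (10·6 − 24)6^{k−1} = 32·4^{k−1} + 36·6^{k−1} = 2·4^{k+1} + 6^{k+1}.
So the formula holds for k+1, and by strong induction S_n = 2·4^n + 6^n for all n ≥ 0.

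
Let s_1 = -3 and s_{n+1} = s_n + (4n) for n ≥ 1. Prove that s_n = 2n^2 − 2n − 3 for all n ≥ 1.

Base case: s_1 = -3, and 2·1^2 − 2·1 − 3 = -3.
Assume s_k = 2k^2 − 2k − 3.
Then s_{k+1} = s_k + (4k) = (2k^2 − 2k − 3) + (4k) = 2k^2 + 2k − 3,
and 2·(k+1)^2 − 2·(k+1) − 3 = 2k^2 + 2k − 3.
By induction, s_n = 2n^2 − 2n − 3 for all n ≥ 1.

s_n = 2n^2 − 2n − 3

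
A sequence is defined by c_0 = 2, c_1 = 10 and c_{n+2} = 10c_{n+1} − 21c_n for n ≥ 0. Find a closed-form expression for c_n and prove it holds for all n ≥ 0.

Claim: c_n = 7^n + 3^n.

Base cases: c_0 = 2 and 7^0 + 3^0 = 2; c_1 = 10 and 7^1 + 3^1 = 10.
Assume c_i = 7^i + 3^i for all 0 ≤ i ≤ j, where j ≥ 1.
Then c_{j+1} = 10c_j − 21c_{j−1} = 10·(7^j + 3^j) − 21·(7^{j−1} + 3^{j−1}) = (10·7 − 21)7^{j−1} + (10·3 − 21)3^{j−1} = 49·7^{j−1} + 9·3^{j−1} = 7^{j+1} + 3^{j+1}.
This completes the inductive step, so c_n = 7^n + 3^n for all n ≥ 0.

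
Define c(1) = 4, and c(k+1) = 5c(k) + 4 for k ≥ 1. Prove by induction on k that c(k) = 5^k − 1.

Base case: c(1) = 4, and 5^1 − 1 = 5 − 1 = 4.
Assume c(j) = 5^j − 1 for some j ≥ 1.
Then c(j+1) = 5c(j) + 4 = 5·(5^j − 1) + 4 = 5^{j+1} − 5 + 4 = 5^{j+1} − 1.
So the formula holds for j+1, and by induction c(k) = 5^k − 1 for all k ≥ 1.

c(k) = 5^k − 1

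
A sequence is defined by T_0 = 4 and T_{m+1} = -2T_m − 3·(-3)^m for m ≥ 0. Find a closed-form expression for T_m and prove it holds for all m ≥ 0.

Claim: T_m = (-2)^m + 3·(-3)^m.

Base case: T_0 = 4, and (-2)^0 + 3·(-3)^0 = 1 + 3 = 4.
Assume T_r = (-2)^r + 3·(-3)^r for some r ≥ 0.
Then T_{r+1} = -2T_r − 3·(-3)^r = -2·((-2)^r + 3·(-3)^r) − 3·(-3)^r = (-2)^{r+1} − 6·(-3)^r − 3·(-3)^r = (-2)^{r+1} − 9·(-3)^r = (-2)^{r+1} + 3·(-3)^{r+1}.
Hence T_m = (-2)^m + 3·(-3)^m for every m ≥ 0, by induction.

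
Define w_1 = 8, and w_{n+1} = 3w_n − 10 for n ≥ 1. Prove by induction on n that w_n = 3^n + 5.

Base case: w_1 = 8, and 3^1 + 5 = 3 + 5 = 8.
Assume w_j = 3^j + 5 for some j ≥ 1.
Then w_{j+1} = 3w_j − 10 = 3·(3^j + 5) − 10 = 3^{j+1} + 15 − 10 = 3^{j+1} + 5.
So the formula holds for j+1, and by induction w_n = 3^n + 5 for all n ≥ 1.

w_n = 3^n + 5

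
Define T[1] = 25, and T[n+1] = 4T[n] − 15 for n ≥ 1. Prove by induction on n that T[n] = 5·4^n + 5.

Base case: T[1] = 25, and 5·4^1 + 5 = 20 + 5 = 25.
Assume T[j] = 5·4^j + 5 for some j ≥ 1.
Then T[j+1] = 4T[j] − 15 = 4·(5·4^j + 5) − 15 = 20·4^j + 20 − 15 = 5·4^{j+1} + 5.
This completes the inductive step, so T[n] = 5·4^n + 5 for all n ≥ 1.

T[n] = 5·4^n + 5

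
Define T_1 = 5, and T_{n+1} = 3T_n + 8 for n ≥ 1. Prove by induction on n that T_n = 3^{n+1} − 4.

Base case: T_1 = 5, and 3^{1+1} − 4 = 9 − 4 = 5.
Assume T_j = 3^{j+1} − 4 for some j ≥ 1.
Then T_{j+1} = 3T_j + 8 = 3·(3^{j+1} − 4) + 8 = 3^{j+2} − 12 + 8 = 3^{j+2} − 4.
So the formula holds for j+1, and by induction T_n = 3^{n+1} − 4 for all n ≥ 1.

T_n = 3^{n+1} − 4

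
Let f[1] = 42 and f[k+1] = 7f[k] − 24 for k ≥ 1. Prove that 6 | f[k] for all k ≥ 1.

Base case: f[1] = 42 = 6·7, so 6 | f[1].
Assume 6 | f[m], so f[m] = 6t for some integer t.
Then f[m+1] = 7f[m] − 24 = 7·(6t) − 24 = 6(7t − 4), so 6 | f[m+1].
Hence 6 | f[k] for every k ≥ 1, by induction.

6 | f[k]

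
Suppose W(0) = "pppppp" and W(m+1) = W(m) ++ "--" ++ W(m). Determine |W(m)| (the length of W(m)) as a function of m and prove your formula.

Claim: |W(m)| = 2^{m+3} − 2.

Base case: |W(0)| = 6, and 2^{0+3} − 2 = 6.
Assume |W(k)| = 2^{k+3} − 2.
Then |W(k+1)| = |W(k)| + 2 + |W(k)| = 2|W(k)| + 2 = 2(2^{k+3} − 2) + 2 = 2^{k+1+3} − 4 + 2 = 2^{k+1+3} − 2.
By induction, |W(m)| = 2^{m+3} − 2 for all m ≥ 0.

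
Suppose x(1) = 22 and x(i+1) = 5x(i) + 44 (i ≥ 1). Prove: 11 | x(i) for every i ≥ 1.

Base case: x(1) = 22 = 11·2, so 11 | x(1).
Assume 11 | x(m), so x(m) = 11t for some integer t.
Then x(m+1) = 5x(m) + 44 = 5·(11t) + 44 = 11(5t + 4), so 11 | x(m+1).
By induction, 11 | x(i) for all i ≥ 1.

11 | x(i)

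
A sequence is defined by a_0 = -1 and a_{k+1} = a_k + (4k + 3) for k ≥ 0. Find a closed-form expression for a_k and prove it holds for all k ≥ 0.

Claim: a_k = 2k^2 + k − 1.

Base case: a_0 = -1, and 2·0^2 + 0 − 1 = -1.
Assume a_m = 2m^2 + m − 1.
Then a_{m+1} = a_m + (4m + 3) = (2m^2 + m − 1) + (4m + 3) = 2m^2 + 5m + 2,
and 2·(m+1)^2 + (m+1) − 1 = 2m^2 + 5m + 2.
This completes the inductive step, so a_k = 2k^2 + k − 1 for all k ≥ 0.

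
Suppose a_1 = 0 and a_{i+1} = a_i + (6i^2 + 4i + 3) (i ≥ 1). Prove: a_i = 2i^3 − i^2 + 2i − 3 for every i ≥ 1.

Base case: a_1 = 0, and 2·1^3 − 1^2 + 2·1 − 3 = 0.
Assume a_k = 2k^3 − k^2 + 2k − 3.
Then a_{k+1} = a_k + (6k^2 + 4k + 3) = (2k^3 − k^2 + 2k − 3) + (6k^2 + 4k + 3) = 2k^3 + 5k^2 + 6k,
and 2·(k+1)^3 − (k+1)^2 + 2·(k+1) − 3 = 2k^3 + 5k^2 + 6k.
This completes the inductive step, so a_i = 2i^3 − i^2 + 2i − 3 for all i ≥ 1.

a_i = 2i^3 − i^2 + 2i − 3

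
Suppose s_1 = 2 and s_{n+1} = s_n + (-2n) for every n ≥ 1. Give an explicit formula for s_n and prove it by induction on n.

Claim: s_n = -n^2 + n + 2.

Base case: s_1 = 2, and -1^2 + 1 + 2 = 2.
Assume s_k = -k^2 + k + 2.
Then s_{k+1} = s_k + (-2k) = (-k^2 + k + 2) + (-2k) = -k^2 − k + 2,
and -(k+1)^2 + (k+1) + 2 = -k^2 − k + 2.
Hence s_n = -n^2 + n + 2 for every n ≥ 1, by induction.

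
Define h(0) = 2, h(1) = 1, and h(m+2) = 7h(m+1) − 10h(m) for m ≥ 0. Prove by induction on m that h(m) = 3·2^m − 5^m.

Base cases: h(0) = 2 and 3·2^0 − 5^0 = 2; h(1) = 1 and 3·2^1 − 5^1 = 1.
Assume h(j) = 3·2^j − 5^j for all 0 ≤ j ≤ k, where k ≥ 1.
Then h(k+1) = 7h(k) − 10h(k−1) = 7·(3·2^k − 5^k) − 10·(3·2^{k−1} − 5^{k−1}) = 3·(7·2 − 10)2^{k−1} − (7·5 − 10)5^{k−1} = 12·2^{k−1} − 25·5^{k−1} = 3·2^{k+1} − 5^{k+1}.
This completes the inductive step, so h(m) = 3·2^m − 5^m for all m ≥ 0.

h(m) = 3·2^m − 5^m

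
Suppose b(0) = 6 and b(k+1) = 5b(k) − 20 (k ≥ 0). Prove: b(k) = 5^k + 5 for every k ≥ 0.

Base case: b(0) = 6, and 5^0 + 5 = 1 + 5 = 6.
Assume b(j) = 5^j + 5 for some j ≥ 0.
Then b(j+1) = 5b(j) − 20 = 5·(5^j + 5) − 20 = 5^{j+1} + 25 − 20 = 5^{j+1} + 5.
This completes the inductive step, so b(k) = 5^k + 5 for all k ≥ 0.

b(k) = 5^k + 5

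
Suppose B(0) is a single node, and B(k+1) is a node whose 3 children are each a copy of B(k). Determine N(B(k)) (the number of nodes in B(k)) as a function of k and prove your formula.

Claim: N(B(k)) = (3^{k+1} − 1)/2.

Base case: N(B(0)) = 1, and (3^{0+1} − 1)/2 = 1.
Assume N(B(j)) = (3^{j+1} − 1)/2.
Then N(B(j+1)) = 1 + 3N(B(j)) = 1 + 3·(3^{j+1} − 1)/2 = 1 + (3^{j+2} − 3)/2 = (2 + 3^{j+2} − 3)/2 = (3^{j+2} − 1)/2.
Hence N(B(k)) = (3^{k+1} − 1)/2 for every k ≥ 0, by induction.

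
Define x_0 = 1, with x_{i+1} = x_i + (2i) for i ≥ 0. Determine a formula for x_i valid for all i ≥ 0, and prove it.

Claim: x_i = i^2 − i + 1.

Base case: x_0 = 1, and 0^2 − 0 + 1 = 1.
Assume x_m = m^2 − m + 1.
Then x_{m+1} = x_m + (2m) = (m^2 − m + 1) + (2m) = m^2 + m + 1,
and (m+1)^2 − (m+1) + 1 = m^2 + m + 1.
By induction, x_i = i^2 − i + 1 for all i ≥ 0.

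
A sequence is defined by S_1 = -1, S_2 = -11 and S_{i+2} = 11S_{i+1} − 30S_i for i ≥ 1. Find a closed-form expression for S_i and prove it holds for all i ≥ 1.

Claim: S_i = -6^i + 5^i.

Base cases: S_1 = -1 and -6^1 + 5^1 = -1; S_2 = -11 and -6^2 + 5^2 = -11.
Assume S_t = -6^t + 5^t for all 1 ≤ t ≤ j, where j ≥ 2.
Then S_{j+1} = 11S_j − 30S_{j−1} = 11·(-6^j + 5^j) − 30·(-6^{j−1} + 5^{j−1}) = -(11·6 − 30)6^{j−1} + (11·5 − 30)5^{j−1} = -36·6^{j−1} + 25·5^{j−1} = -6^{j+1} + 5^{j+1}.
By strong induction, S_i = -6^i + 5^i for all i ≥ 1.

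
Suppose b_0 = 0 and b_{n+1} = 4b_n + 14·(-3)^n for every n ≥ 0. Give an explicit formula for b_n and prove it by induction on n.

Claim: b_n = 2·4^n − 2·(-3)^n.

Base case: b_0 = 0, and 2·4^0 − 2·(-3)^0 = 2 − 2 = 0.
Assume b_j = 2·4^j − 2·(-3)^j for some j ≥ 0.
Then b_{j+1} = 4b_j + 14·(-3)^j = 4·(2·4^j − 2·(-3)^j) + 14·(-3)^j = 2·4^{j+1} − 8·(-3)^j + 14·(-3)^j = 2·4^{j+1} + 6·(-3)^j = 2·4^{j+1} − 2·(-3)^{j+1}.
Hence b_n = 2·4^n − 2·(-3)^n for every n ≥ 0, by induction.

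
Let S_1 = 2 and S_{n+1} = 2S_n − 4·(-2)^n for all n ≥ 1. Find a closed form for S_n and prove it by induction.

Claim: S_n = 2·2^n + (-2)^n.

Base case: S_1 = 2, and 2·2^1 + (-2)^1 = 4 − 2 = 2.
Assume S_k = 2·2^k + (-2)^k for some k ≥ 1.
Then S_{k+1} = 2S_k − 4·(-2)^k = 2·(2·2^k + (-2)^k) − 4·(-2)^k = 2·2^{k+1} + 2·(-2)^k − 4·(-2)^k = 2·2^{k+1} − 2·(-2)^k = 2·2^{k+1} + (-2)^{k+1}.
So the formula holds for k+1, and by induction S_n = 2·2^n + (-2)^n for all n ≥ 1.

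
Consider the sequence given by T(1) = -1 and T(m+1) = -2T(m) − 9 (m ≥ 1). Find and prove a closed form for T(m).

Claim: T(m) = -(-2)^m − 3.

Base case: T(1) = -1, and -(-2)^1 − 3 = 2 − 3 = -1.
Assume T(k) = -(-2)^k − 3 for some k ≥ 1.
Then T(k+1) = -2T(k) − 9 = -2·(-(-2)^k − 3) − 9 = 2·(-2)^k + 6 − 9 = -(-2)^{k+1} − 3.
So the formula holds for k+1, and by induction T(m) = -(-2)^m − 3 for all m ≥ 1.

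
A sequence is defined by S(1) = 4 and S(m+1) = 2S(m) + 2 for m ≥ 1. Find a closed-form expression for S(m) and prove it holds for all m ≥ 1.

Claim: S(m) = 3·2^m − 2.

Base case: S(1) = 4, and 3·2^1 − 2 = 6 − 2 = 4.
Assume S(r) = 3·2^r − 2 for some r ≥ 1.
Then S(r+1) = 2S(r) + 2 = 2·(3·2^r − 2) + 2 = 6·2^r − 4 + 2 = 3·2^{r+1} − 2.
So the formula holds for r+1, and by induction S(m) = 3·2^m − 2 for all m ≥ 1.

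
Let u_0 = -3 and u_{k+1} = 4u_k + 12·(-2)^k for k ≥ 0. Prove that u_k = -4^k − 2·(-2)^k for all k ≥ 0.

Base case: u_0 = -3, and -4^0 − 2·(-2)^0 = -1 − 2 = -3.
Assume u_r = -4^r − 2·(-2)^r for some r ≥ 0.
Then u_{r+1} = 4u_r + 12·(-2)^r = 4·(-4^r − 2·(-2)^r) + 12·(-2)^r = -4^{r+1} − 8·(-2)^r + 12·(-2)^r = -4^{r+1} + 4·(-2)^r = -4^{r+1} − 2·(-2)^{r+1}.
This completes the inductive step, so u_k = -4^k − 2·(-2)^k for all k ≥ 0.

u_k = -4^k − 2·(-2)^k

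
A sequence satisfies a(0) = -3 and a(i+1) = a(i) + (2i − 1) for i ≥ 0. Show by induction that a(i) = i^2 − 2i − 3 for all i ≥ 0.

Base case: a(0) = -3, and 0^2 − 2·0 − 3 = -3.
Assume a(k) = k^2 − 2k − 3.
Then a(k+1) = a(k) + (2k − 1) = (k^2 − 2k − 3) + (2k − 1) = k^2 − 4,
and (k+1)^2 − 2·(k+1) − 3 = k^2 − 4.
This completes the inductive step, so a(i) = i^2 − 2i − 3 for all i ≥ 0.

a(i) = i^2 − 2i − 3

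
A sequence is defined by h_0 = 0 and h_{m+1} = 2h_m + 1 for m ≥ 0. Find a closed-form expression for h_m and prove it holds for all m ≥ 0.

Claim: h_m = 2^m − 1.

Base case: h_0 = 0, and 2^0 − 1 = 1 − 1 = 0.
Assume h_k = 2^k − 1 for some k ≥ 0.
Then h_{k+1} = 2h_k + 1 = 2·(2^k − 1) + 1 = 2^{k+1} − 2 + 1 = 2^{k+1} − 1.
So the formula holds for k+1, and by induction h_m = 2^m − 1 for all m ≥ 0.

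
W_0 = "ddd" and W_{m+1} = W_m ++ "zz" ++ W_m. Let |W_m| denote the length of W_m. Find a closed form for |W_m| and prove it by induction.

Claim: |W_m| = 5·2^m − 2.

Base case: |W_0| = 3, and 5·2^0 − 2 = 3.
Assume |W_j| = 5·2^j − 2.
Then |W_{j+1}| = |W_j| + 2 + |W_j| = 2|W_j| + 2 = 2(5·2^j − 2) + 2 = 5·2^{j+1} − 4 + 2 = 5·2^{j+1} − 2.
So the formula holds for j+1, and by induction |W_m| = 5·2^m − 2 for all m ≥ 0.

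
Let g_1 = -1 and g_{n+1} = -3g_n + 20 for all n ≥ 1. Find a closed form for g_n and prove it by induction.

Claim: g_n = 2·(-3)^n + 5.

Base case: g_1 = -1, and 2·(-3)^1 + 5 = -6 + 5 = -1.
Assume g_j = 2·(-3)^j + 5 for some j ≥ 1.
Then g_{j+1} = -3g_j + 20 = -3·(2·(-3)^j + 5) + 20 = -6·(-3)^j − 15 + 20 = 2·(-3)^{j+1} + 5.
By induction, g_n = 2·(-3)^n + 5 for all n ≥ 1.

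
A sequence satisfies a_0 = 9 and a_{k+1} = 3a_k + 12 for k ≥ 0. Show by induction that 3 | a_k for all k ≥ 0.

Base case: a_0 = 9 = 3·3, so 3 | a_0.
Assume 3 | a_r, so a_r = 3t for some integer t.
Then a_{r+1} = 3a_r + 12 = 3·(3t) + 12 = 3(3t + 4), so 3 | a_{r+1}.
By induction, 3 | a_k for all k ≥ 0.

3 | a_k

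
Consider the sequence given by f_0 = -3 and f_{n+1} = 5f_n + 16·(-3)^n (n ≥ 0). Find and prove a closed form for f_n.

Claim: f_n = -5^n − 2·(-3)^n.

Base case: f_0 = -3, and -5^0 − 2·(-3)^0 = -1 − 2 = -3.
Assume f_k = -5^k − 2·(-3)^k for some k ≥ 0.
Then f_{k+1} = 5f_k + 16·(-3)^k = 5·(-5^k − 2·(-3)^k) + 16·(-3)^k = -5^{k+1} − 10·(-3)^k + 16·(-3)^k = -5^{k+1} + 6·(-3)^k = -5^{k+1} − 2·(-3)^{k+1}.
By induction, f_n = -5^n − 2·(-3)^n for all n ≥ 0.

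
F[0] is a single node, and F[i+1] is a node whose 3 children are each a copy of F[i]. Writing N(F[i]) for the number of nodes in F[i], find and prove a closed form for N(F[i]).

Claim: N(F[i]) = (3^{i+1} − 1)/2.

Base case: N(F[0]) = 1, and (3^{0+1} − 1)/2 = 1.
Assume N(F[j]) = (3^{j+1} − 1)/2.
Then N(F[j+1]) = 1 + 3N(F[j]) = 1 + 3·(3^{j+1} − 1)/2 = 1 + (3^{j+2} − 3)/2 = (2 + 3^{j+2} − 3)/2 = (3^{j+2} − 1)/2.
Hence N(F[i]) = (3^{i+1} − 1)/2 for every i ≥ 0, by induction.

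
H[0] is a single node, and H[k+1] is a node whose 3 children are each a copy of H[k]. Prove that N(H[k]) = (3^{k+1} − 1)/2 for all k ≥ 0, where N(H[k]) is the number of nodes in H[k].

Base case: N(H[0]) = 1, and (3^{0+1} − 1)/2 = 1.
Assume N(H[r]) = (3^{r+1} − 1)/2.
Then N(H[r+1]) = 1 + 3N(H[r]) = 1 + 3·(3^{r+1} − 1)/2 = 1 + (3^{r+2} − 3)/2 = (2 + 3^{r+2} − 3)/2 = (3^{r+2} − 1)/2.
Hence N(H[k]) = (3^{k+1} − 1)/2 for every k ≥ 0, by induction.

N(H[k]) = (3^{k+1} − 1)/2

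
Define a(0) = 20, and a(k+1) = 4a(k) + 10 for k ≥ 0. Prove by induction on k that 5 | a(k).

Base case: a(0) = 20 = 5·4, so 5 | a(0).
Assume 5 | a(j), so a(j) = 5t for some integer t.
Then a(j+1) = 4a(j) + 10 = 4·(5t) + 10 = 5(4t + 2), so 5 | a(j+1).
So the property holds for j+1, and by induction 5 | a(k) for all k ≥ 0.

5 | a(k)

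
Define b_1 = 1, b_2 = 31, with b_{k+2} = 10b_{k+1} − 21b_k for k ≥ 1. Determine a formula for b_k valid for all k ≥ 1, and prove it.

Claim: b_k = 7^k − 2·3^k.

Base cases: b_1 = 1 and 7^1 − 2·3^1 = 1; b_2 = 31 and 7^2 − 2·3^2 = 31.
Assume b_i = 7^i − 2·3^i for all 1 ≤ i ≤ j, where j ≥ 2.
Then b_{j+1} = 10b_j − 21b_{j−1} = 10·(7^j − 2·3^j) − 21·(7^{j−1} − 2·3^{j−1}) = (10·7 − 21)7^{j−1} − 2·(10·3 − 21)3^{j−1} = 49·7^{j−1} − 18·3^{j−1} = 7^{j+1} − 2·3^{j+1}.
Hence b_k = 7^k − 2·3^k for every k ≥ 1, by strong induction.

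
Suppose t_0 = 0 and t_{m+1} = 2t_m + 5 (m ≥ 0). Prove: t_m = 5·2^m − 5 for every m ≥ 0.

Base case: t_0 = 0, and 5·2^0 − 5 = 5 − 5 = 0.
Assume t_r = 5·2^r − 5 for some r ≥ 0.
Then t_{r+1} = 2t_r + 5 = 2·(5·2^r − 5) + 5 = 10·2^r − 10 + 5 = 5·2^{r+1} − 5.
So the formula holds for r+1, and by induction t_m = 5·2^m − 5 for all m ≥ 0.

t_m = 5·2^m − 5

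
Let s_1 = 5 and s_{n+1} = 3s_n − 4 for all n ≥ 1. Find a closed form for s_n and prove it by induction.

Claim: s_n = 3^n + 2.

Base case: s_1 = 5, and 3^1 + 2 = 3 + 2 = 5.
Assume s_k = 3^k + 2 for some k ≥ 1.
Then s_{k+1} = 3s_k − 4 = 3·(3^k + 2) − 4 = 3^{k+1} + 6 − 4 = 3^{k+1} + 2.
So the formula holds for k+1, and by induction s_n = 3^n + 2 for all n ≥ 1.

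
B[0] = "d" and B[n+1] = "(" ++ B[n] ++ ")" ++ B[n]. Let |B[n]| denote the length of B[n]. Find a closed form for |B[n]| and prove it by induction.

Claim: |B[n]| = 3·2^n − 2.

Base case: |B[0]| = 1, and 3·2^0 − 2 = 1.
Assume |B[m]| = 3·2^m − 2.
Then |B[m+1]| = 1 + |B[m]| + 1 + |B[m]| = 2|B[m]| + 2 = 2(3·2^m − 2) + 2 = 3·2^{m+1} − 4 + 2 = 3·2^{m+1} − 2.
So the formula holds for m+1, and by induction |B[n]| = 3·2^n − 2 for all n ≥ 0.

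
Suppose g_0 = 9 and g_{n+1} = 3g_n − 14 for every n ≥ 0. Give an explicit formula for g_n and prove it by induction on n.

Claim: g_n = 2·3^n + 7.

Base case: g_0 = 9, and 2·3^0 + 7 = 2 + 7 = 9.
Assume g_j = 2·3^j + 7 for some j ≥ 0.
Then g_{j+1} = 3g_j − 14 = 3·(2·3^j + 7) − 14 = 6·3^j + 21 − 14 = 2·3^{j+1} + 7.
So the formula holds for j+1, and by induction g_n = 2·3^n + 7 for all n ≥ 0.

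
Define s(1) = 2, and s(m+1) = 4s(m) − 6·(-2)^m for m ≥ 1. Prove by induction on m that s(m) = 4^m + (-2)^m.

Base case: s(1) = 2, and 4^1 + (-2)^1 = 4 − 2 = 2.
Assume s(r) = 4^r + (-2)^r for some r ≥ 1.
Then s(r+1) = 4s(r) − 6·(-2)^r = 4·(4^r + (-2)^r) − 6·(-2)^r = 4^{r+1} + 4·(-2)^r − 6·(-2)^r = 4^{r+1} − 2·(-2)^r = 4^{r+1} + (-2)^{r+1}.
By induction, s(m) = 4^m + (-2)^m for all m ≥ 1.

s(m) = 4^m + (-2)^m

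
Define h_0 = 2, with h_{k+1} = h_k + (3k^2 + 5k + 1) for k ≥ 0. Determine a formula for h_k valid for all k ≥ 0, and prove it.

Claim: h_k = k^3 + k^2 − k + 2.

Base case: h_0 = 2, and 0^3 + 0^2 − 0 + 2 = 2.
Assume h_j = j^3 + j^2 − j + 2.
Then h_{j+1} = h_j + (3j^2 + 5j + 1) = (j^3 + j^2 − j + 2) + (3j^2 + 5j + 1) = j^3 + 4j^2 + 4j + 3,
and (j+1)^3 + (j+1)^2 − (j+1) + 2 = j^3 + 4j^2 + 4j + 3.
By induction, h_k = k^3 + k^2 − k + 2 for all k ≥ 0.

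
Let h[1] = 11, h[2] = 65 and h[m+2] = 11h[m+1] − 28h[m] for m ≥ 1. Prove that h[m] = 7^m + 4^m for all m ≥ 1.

Base cases: h[1] = 11 and 7^1 + 4^1 = 11; h[2] = 65 and 7^2 + 4^2 = 65.
Assume h[j] = 7^j + 4^j for all 1 ≤ j ≤ k, where k ≥ 2.
Then h[k+1] = 11h[k] − 28h[k−1] = 11·(7^k + 4^k) − 28·(7^{k−1} + 4^{k−1}) = (11·7 − 28)7^{k−1} + (11·4 − 28)4^{k−1} = 49·7^{k−1} + 16·4^{k−1} = 7^{k+1} + 4^{k+1}.
By strong induction, h[m] = 7^m + 4^m for all m ≥ 1.

h[m] = 7^m + 4^m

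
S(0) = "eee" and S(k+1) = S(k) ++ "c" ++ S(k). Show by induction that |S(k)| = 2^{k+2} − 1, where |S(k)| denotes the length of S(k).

Base case: |S(0)| = 3, and 2^{0+2} − 1 = 3.
Assume |S(j)| = 2^{j+2} − 1.
Then |S(j+1)| = |S(j)| + 1 + |S(j)| = 2|S(j)| + 1 = 2(2^{j+2} − 1) + 1 = 2^{j+3} − 2 + 1 = 2^{j+3} − 1.
So the formula holds for j+1, and by induction |S(k)| = 2^{k+2} − 1 for all k ≥ 0.

|S(k)| = 2^{k+2} − 1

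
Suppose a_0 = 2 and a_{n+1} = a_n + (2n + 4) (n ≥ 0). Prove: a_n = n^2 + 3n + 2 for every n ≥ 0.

Base case: a_0 = 2, and 0^2 + 3·0 + 2 = 2.
Assume a_r = r^2 + 3r + 2.
Then a_{r+1} = a_r + (2r + 4) = (r^2 + 3r + 2) + (2r + 4) = r^2 + 5r + 6,
and (r+1)^2 + 3·(r+1) + 2 = r^2 + 5r + 6.
This completes the inductive step, so a_n = n^2 + 3n + 2 for all n ≥ 0.

a_n = n^2 + 3n + 2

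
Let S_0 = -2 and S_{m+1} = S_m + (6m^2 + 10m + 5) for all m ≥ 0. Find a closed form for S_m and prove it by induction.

Claim: S_m = 2m^3 + 2m^2 + m − 2.

Base case: S_0 = -2, and 2·0^3 + 2·0^2 + 0 − 2 = -2.
Assume S_k = 2k^3 + 2k^2 + k − 2.
Then S_{k+1} = S_k + (6k^2 + 10k + 5) = (2k^3 + 2k^2 + k − 2) + (6k^2 + 10k + 5) = 2k^3 + 8k^2 + 11k + 3,
and 2·(k+1)^3 + 2·(k+1)^2 + (k+1) − 2 = 2k^3 + 8k^2 + 11k + 3.
This completes the inductive step, so S_m = 2m^3 + 2m^2 + m − 2 for all m ≥ 0.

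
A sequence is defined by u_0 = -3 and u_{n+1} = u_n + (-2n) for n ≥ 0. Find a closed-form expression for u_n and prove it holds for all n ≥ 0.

Claim: u_n = -n^2 + n − 3.

Base case: u_0 = -3, and -0^2 + 0 − 3 = -3.
Assume u_m = -m^2 + m − 3.
Then u_{m+1} = u_m + (-2m) = (-m^2 + m − 3) + (-2m) = -m^2 − m − 3,
and -(m+1)^2 + (m+1) − 3 = -m^2 − m − 3.
Hence u_n = -n^2 + n − 3 for every n ≥ 0, by induction.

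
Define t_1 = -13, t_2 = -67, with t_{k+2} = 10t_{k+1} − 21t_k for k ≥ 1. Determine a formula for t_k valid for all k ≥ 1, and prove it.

Claim: t_k = -7^k − 2·3^k.

Base cases: t_1 = -13 and -7^1 − 2·3^1 = -13; t_2 = -67 and -7^2 − 2·3^2 = -67.
Assume t_j = -7^j − 2·3^j for all 1 ≤ j ≤ r, where r ≥ 2.
Then t_{r+1} = 10t_r − 21t_{r−1} = 10·(-7^r − 2·3^r) − 21·(-7^{r−1} − 2·3^{r−1}) = -(10·7 − 21)7^{r−1} − 2·(10·3 − 21)3^{r−1} = -49·7^{r−1} − 18·3^{r−1} = -7^{r+1} − 2·3^{r+1}.
This completes the inductive step, so t_k = -7^k − 2·3^k for all k ≥ 1.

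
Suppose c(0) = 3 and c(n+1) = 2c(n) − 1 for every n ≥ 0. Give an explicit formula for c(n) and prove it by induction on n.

Claim: c(n) = 2^{n+1} + 1.

Base case: c(0) = 3, and 2^{0+1} + 1 = 2 + 1 = 3.
Assume c(k) = 2^{k+1} + 1 for some k ≥ 0.
Then c(k+1) = 2c(k) − 1 = 2·(2^{k+1} + 1) − 1 = 2^{k+2} + 2 − 1 = 2^{k+2} + 1.
This completes the inductive step, so c(n) = 2^{n+1} + 1 for all n ≥ 0.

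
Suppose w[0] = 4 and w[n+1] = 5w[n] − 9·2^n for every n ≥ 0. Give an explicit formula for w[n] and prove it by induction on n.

Claim: w[n] = 5^n + 3·2^n.

Base case: w[0] = 4, and 5^0 + 3·2^0 = 1 + 3 = 4.
Assume w[m] = 5^m + 3·2^m for some m ≥ 0.
Then w[m+1] = 5w[m] − 9·2^m = 5·(5^m + 3·2^m) − 9·2^m = 5^{m+1} + 15·2^m − 9·2^m = 5^{m+1} + 6·2^m = 5^{m+1} + 3·2^{m+1}.
Hence w[n] = 5^n + 3·2^n for every n ≥ 0, by induction.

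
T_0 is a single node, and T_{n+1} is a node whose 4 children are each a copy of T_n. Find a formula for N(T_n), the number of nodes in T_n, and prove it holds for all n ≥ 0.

Claim: N(T_n) = (4^{n+1} − 1)/3.

Base case: N(T_0) = 1, and (4^{0+1} − 1)/3 = 1.
Assume N(T_k) = (4^{k+1} − 1)/3.
Then N(T_{k+1}) = 1 + 4N(T_k) = 1 + 4·(4^{k+1} − 1)/3 = 1 + (4^{k+2} − 4)/3 = (3 + 4^{k+2} − 4)/3 = (4^{k+2} − 1)/3.
So the formula holds for k+1, and by induction N(T_n) = (4^{n+1} − 1)/3 for all n ≥ 0.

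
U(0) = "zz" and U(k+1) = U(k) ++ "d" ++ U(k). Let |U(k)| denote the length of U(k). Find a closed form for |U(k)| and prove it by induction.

Claim: |U(k)| = 3·2^k − 1.

Base case: |U(0)| = 2, and 3·2^0 − 1 = 2.
Assume |U(j)| = 3·2^j − 1.
Then |U(j+1)| = |U(j)| + 1 + |U(j)| = 2|U(j)| + 1 = 2(3·2^j − 1) + 1 = 3·2^{j+1} − 2 + 1 = 3·2^{j+1} − 1.
This completes the inductive step, so |U(k)| = 3·2^k − 1 for all k ≥ 0.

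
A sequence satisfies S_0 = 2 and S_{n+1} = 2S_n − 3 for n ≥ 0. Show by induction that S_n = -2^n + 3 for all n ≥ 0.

Base case: S_0 = 2, and -2^0 + 3 = -1 + 3 = 2.
Assume S_k = -2^k + 3 for some k ≥ 0.
Then S_{k+1} = 2S_k − 3 = 2·(-2^k + 3) − 3 = -2^{k+1} + 6 − 3 = -2^{k+1} + 3.
So the formula holds for k+1, and by induction S_n = -2^n + 3 for all n ≥ 0.

S_n = -2^n + 3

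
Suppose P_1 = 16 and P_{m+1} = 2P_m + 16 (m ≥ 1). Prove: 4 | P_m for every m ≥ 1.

Base case: P_1 = 16 = 4·4, so 4 | P_1.
Assume 4 | P_r, so P_r = 4t for some integer t.
Then P_{r+1} = 2P_r + 16 = 2·(4t) + 16 = 4(2t + 4), so 4 | P_{r+1}.
This completes the inductive step, so 4 | P_m for all m ≥ 1.

4 | P_m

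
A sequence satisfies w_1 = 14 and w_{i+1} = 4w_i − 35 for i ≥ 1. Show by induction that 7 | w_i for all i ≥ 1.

Base case: w_1 = 14 = 7·2, so 7 | w_1.
Assume 7 | w_k, so w_k = 7t for some integer t.
Then w_{k+1} = 4w_k − 35 = 4·(7t) − 35 = 7(4t − 5), so 7 | w_{k+1}.
Hence 7 | w_i for every i ≥ 1, by induction.

7 | w_i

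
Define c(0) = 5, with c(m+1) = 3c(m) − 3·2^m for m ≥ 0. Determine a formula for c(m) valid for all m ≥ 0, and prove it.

Claim: c(m) = 2·3^m + 3·2^m.

Base case: c(0) = 5, and 2·3^0 + 3·2^0 = 2 + 3 = 5.
Assume c(r) = 2·3^r + 3·2^r for some r ≥ 0.
Then c(r+1) = 3c(r) − 3·2^r = 3·(2·3^r + 3·2^r) − 3·2^r = 2·3^{r+1} + 9·2^r − 3·2^r = 2·3^{r+1} + 6·2^r = 2·3^{r+1} + 3·2^{r+1}.
Hence c(m) = 2·3^m + 3·2^m for every m ≥ 0, by induction.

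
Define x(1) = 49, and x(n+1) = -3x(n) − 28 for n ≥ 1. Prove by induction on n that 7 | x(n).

Base case: x(1) = 49 = 7·7, so 7 | x(1).
Assume 7 | x(m), so x(m) = 7t for some integer t.
Then x(m+1) = -3x(m) − 28 = -3·(7t) − 28 = 7(-3t − 4), so 7 | x(m+1).
So the property holds for m+1, and by induction 7 | x(n) for all n ≥ 1.

7 | x(n)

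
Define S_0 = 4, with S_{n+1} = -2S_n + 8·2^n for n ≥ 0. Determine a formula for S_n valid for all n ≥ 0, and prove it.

Claim: S_n = 2·(-2)^n + 2·2^n.

Base case: S_0 = 4, and 2·(-2)^0 + 2·2^0 = 2 + 2 = 4.
Assume S_k = 2·(-2)^k + 2·2^k for some k ≥ 0.
Then S_{k+1} = -2S_k + 8·2^k = -2·(2·(-2)^k + 2·2^k) + 8·2^k = 2·(-2)^{k+1} − 4·2^k + 8·2^k = 2·(-2)^{k+1} + 4·2^k = 2·(-2)^{k+1} + 2·2^{k+1}.
By induction, S_n = 2·(-2)^n + 2·2^n for all n ≥ 0.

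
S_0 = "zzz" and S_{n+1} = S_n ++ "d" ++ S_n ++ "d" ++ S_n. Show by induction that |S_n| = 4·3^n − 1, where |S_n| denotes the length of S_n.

Base case: |S_0| = 3, and 4·3^0 − 1 = 3.
Assume |S_r| = 4·3^r − 1.
Then |S_{r+1}| = 3|S_r| + 2 = 3(4·3^r − 1) + 2 = 4·3^{r+1} − 3 + 2 = 4·3^{r+1} − 1.
By induction, |S_n| = 4·3^n − 1 for all n ≥ 0.

|S_n| = 4·3^n − 1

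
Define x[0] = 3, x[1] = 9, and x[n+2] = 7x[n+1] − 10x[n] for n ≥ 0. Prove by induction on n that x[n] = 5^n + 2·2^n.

Base cases: x[0] = 3 and 5^0 + 2·2^0 = 3; x[1] = 9 and 5^1 + 2·2^1 = 9.
Assume x[j] = 5^j + 2·2^j for all 0 ≤ j ≤ m, where m ≥ 1.
Then x[m+1] = 7x[m] − 10x[m−1] = 7·(5^m + 2·2^m) − 10·(5^{m−1} + 2·2^{m−1}) = (7·5 − 10)5^{m−1} + 2·(7·2 − 10)2^{m−1} = 25·5^{m−1} + 8·2^{m−1} = 5^{m+1} + 2·2^{m+1}.
By strong induction, x[n] = 5^n + 2·2^n for all n ≥ 0.

x[n] = 5^n + 2·2^n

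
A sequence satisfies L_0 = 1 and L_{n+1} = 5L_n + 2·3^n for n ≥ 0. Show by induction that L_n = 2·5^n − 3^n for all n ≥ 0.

Base case: L_0 = 1, and 2·5^0 − 3^0 = 2 − 1 = 1.
Assume L_j = 2·5^j − 3^j for some j ≥ 0.
Then L_{j+1} = 5L_j + 2·3^j = 5·(2·5^j − 3^j) + 2·3^j = 2·5^{j+1} − 5·3^j + 2·3^j = 2·5^{j+1} − 3·3^j = 2·5^{j+1} − 3^{j+1}.
Hence L_n = 2·5^n − 3^n for every n ≥ 0, by induction.

L_n = 2·5^n − 3^n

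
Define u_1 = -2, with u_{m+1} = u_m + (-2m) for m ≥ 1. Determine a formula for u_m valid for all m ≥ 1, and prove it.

Claim: u_m = -m^2 + m − 2.

Base case: u_1 = -2, and -1^2 + 1 − 2 = -2.
Assume u_k = -k^2 + k − 2.
Then u_{k+1} = u_k + (-2k) = (-k^2 + k − 2) + (-2k) = -k^2 − k − 2,
and -(k+1)^2 + (k+1) − 2 = -k^2 − k − 2.
This completes the inductive step, so u_m = -m^2 + m − 2 for all m ≥ 1.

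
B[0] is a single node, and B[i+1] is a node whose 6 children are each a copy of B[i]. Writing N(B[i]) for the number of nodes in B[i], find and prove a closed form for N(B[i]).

Claim: N(B[i]) = (6^{i+1} − 1)/5.

Base case: N(B[0]) = 1, and (6^{0+1} − 1)/5 = 1.
Assume N(B[k]) = (6^{k+1} − 1)/5.
Then N(B[k+1]) = 1 + 6N(B[k]) = 1 + 6·(6^{k+1} − 1)/5 = 1 + (6^{k+2} − 6)/5 = (5 + 6^{k+2} − 6)/5 = (6^{k+2} − 1)/5.
This completes the inductive step, so N(B[i]) = (6^{i+1} − 1)/5 for all i ≥ 0.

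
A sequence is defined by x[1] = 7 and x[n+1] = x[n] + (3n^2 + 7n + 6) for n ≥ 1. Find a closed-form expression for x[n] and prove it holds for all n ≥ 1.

Claim: x[n] = n^3 + 2n^2 + 3n + 1.

Base case: x[1] = 7, and 1^3 + 2·1^2 + 3·1 + 1 = 7.
Assume x[k] = k^3 + 2k^2 + 3k + 1.
Then x[k+1] = x[k] + (3k^2 + 7k + 6) = (k^3 + 2k^2 + 3k + 1) + (3k^2 + 7k + 6) = k^3 + 5k^2 + 10k + 7,
and (k+1)^3 + 2·(k+1)^2 + 3·(k+1) + 1 = k^3 + 5k^2 + 10k + 7.
This completes the inductive step, so x[n] = n^3 + 2n^2 + 3n + 1 for all n ≥ 1.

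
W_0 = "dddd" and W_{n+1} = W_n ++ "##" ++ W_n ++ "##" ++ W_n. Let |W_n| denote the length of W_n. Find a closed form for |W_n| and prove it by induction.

Claim: |W_n| = 6·3^n − 2.

Base case: |W_0| = 4, and 6·3^0 − 2 = 4.
Assume |W_m| = 6·3^m − 2.
Then |W_{m+1}| = 3|W_m| + 4 = 3(6·3^m − 2) + 4 = 6·3^{m+1} − 6 + 4 = 6·3^{m+1} − 2.
Hence |W_n| = 6·3^n − 2 for every n ≥ 0, by induction.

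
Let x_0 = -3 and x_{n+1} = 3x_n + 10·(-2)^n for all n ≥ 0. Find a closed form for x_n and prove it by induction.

Claim: x_n = -3^n − 2·(-2)^n.

Base case: x_0 = -3, and -3^0 − 2·(-2)^0 = -1 − 2 = -3.
Assume x_j = -3^j − 2·(-2)^j for some j ≥ 0.
Then x_{j+1} = 3x_j + 10·(-2)^j = 3·(-3^j − 2·(-2)^j) + 10·(-2)^j = -3^{j+1} − 6·(-2)^j + 10·(-2)^j = -3^{j+1} + 4·(-2)^j = -3^{j+1} − 2·(-2)^{j+1}.
By induction, x_n = -3^n − 2·(-2)^n for all n ≥ 0.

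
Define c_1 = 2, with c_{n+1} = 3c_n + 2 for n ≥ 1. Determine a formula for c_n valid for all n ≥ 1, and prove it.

Claim: c_n = 3^n − 1.

Base case: c_1 = 2, and 3^1 − 1 = 3 − 1 = 2.
Assume c_k = 3^k − 1 for some k ≥ 1.
Then c_{k+1} = 3c_k + 2 = 3·(3^k − 1) + 2 = 3^{k+1} − 3 + 2 = 3^{k+1} − 1.
Hence c_n = 3^n − 1 for every n ≥ 1, by induction.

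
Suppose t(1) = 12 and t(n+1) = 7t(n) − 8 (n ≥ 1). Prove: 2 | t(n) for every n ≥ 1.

Base case: t(1) = 12 = 2·6, so 2 | t(1).
Assume 2 | t(m), so t(m) = 2s for some integer s.
Then t(m+1) = 7t(m) − 8 = 7·(2s) − 8 = 2(7s − 4), so 2 | t(m+1).
By induction, 2 | t(n) for all n ≥ 1.

2 | t(n)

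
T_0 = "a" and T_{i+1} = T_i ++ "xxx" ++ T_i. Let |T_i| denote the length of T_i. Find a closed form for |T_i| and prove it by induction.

Claim: |T_i| = 2^{i+2} − 3.

Base case: |T_0| = 1, and 2^{0+2} − 3 = 1.
Assume |T_m| = 2^{m+2} − 3.
Then |T_{m+1}| = |T_m| + 3 + |T_m| = 2|T_m| + 3 = 2(2^{m+2} − 3) + 3 = 2^{m+3} − 6 + 3 = 2^{m+3} − 3.
So the formula holds for m+1, and by induction |T_i| = 2^{i+2} − 3 for all i ≥ 0.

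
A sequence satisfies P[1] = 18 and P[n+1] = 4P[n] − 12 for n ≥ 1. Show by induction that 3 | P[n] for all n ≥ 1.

Base case: P[1] = 18 = 3·6, so 3 | P[1].
Assume 3 | P[r], so P[r] = 3t for some integer t.
Then P[r+1] = 4P[r] − 12 = 4·(3t) − 12 = 3(4t − 4), so 3 | P[r+1].
Hence 3 | P[n] for every n ≥ 1, by induction.

3 | P[n]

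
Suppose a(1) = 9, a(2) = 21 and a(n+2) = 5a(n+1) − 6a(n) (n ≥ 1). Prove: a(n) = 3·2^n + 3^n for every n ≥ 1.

Base cases: a(1) = 9 and 3·2^1 + 3^1 = 9; a(2) = 21 and 3·2^2 + 3^2 = 21.
Assume a(i) = 3·2^i + 3^i for all 1 ≤ i ≤ j, where j ≥ 2.
Then a(j+1) = 5a(j) − 6a(j−1) = 5·(3·2^j + 3^j) − 6·(3·2^{j−1} + 3^{j−1}) = 3·(5·2 − 6)2^{j−1} + (5·3 − 6)3^{j−1} = 12·2^{j−1} + 9·3^{j−1} = 3·2^{j+1} + 3^{j+1}.
So the formula holds for j+1, and by strong induction a(n) = 3·2^n + 3^n for all n ≥ 1.

a(n) = 3·2^n + 3^n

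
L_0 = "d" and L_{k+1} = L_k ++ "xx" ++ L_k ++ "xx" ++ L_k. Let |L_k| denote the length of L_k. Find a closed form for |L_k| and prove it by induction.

Claim: |L_k| = 3^{k+1} − 2.

Base case: |L_0| = 1, and 3^{0+1} − 2 = 1.
Assume |L_j| = 3^{j+1} − 2.
Then |L_{j+1}| = 3|L_j| + 4 = 3(3^{j+1} − 2) + 4 = 3^{j+2} − 6 + 4 = 3^{j+2} − 2.
This completes the inductive step, so |L_k| = 3^{k+1} − 2 for all k ≥ 0.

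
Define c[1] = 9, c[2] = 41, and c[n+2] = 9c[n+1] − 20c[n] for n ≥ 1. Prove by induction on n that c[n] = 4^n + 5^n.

Base cases: c[1] = 9 and 4^1 + 5^1 = 9; c[2] = 41 and 4^2 + 5^2 = 41.
Assume c[j] = 4^j + 5^j for all 1 ≤ j ≤ m, where m ≥ 2.
Then c[m+1] = 9c[m] − 20c[m−1] = 9·(4^m + 5^m) − 20·(4^{m−1} + 5^{m−1}) = (9·4 − 20)4^{m−1} + (9·5 − 20)5^{m−1} = 16·4^{m−1} + 25·5^{m−1} = 4^{m+1} + 5^{m+1}.
By strong induction, c[n] = 4^n + 5^n for all n ≥ 1.

c[n] = 4^n + 5^n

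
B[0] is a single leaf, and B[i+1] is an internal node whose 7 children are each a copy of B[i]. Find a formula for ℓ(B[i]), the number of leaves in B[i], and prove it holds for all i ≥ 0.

Claim: ℓ(B[i]) = 7^i.

Base case: ℓ(B[0]) = 1, and 7^0 = 1.
Assume ℓ(B[k]) = 7^k.
Then ℓ(B[k+1]) = 7·ℓ(B[k]) = 7·7^k = 7^{k+1}.
So the formula holds for k+1, and by induction ℓ(B[i]) = 7^i for all i ≥ 0.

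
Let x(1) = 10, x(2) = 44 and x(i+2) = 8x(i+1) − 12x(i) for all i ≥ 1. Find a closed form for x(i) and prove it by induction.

Claim: x(i) = 6^i + 2·2^i.

Base cases: x(1) = 10 and 6^1 + 2·2^1 = 10; x(2) = 44 and 6^2 + 2·2^2 = 44.
Assume x(t) = 6^t + 2·2^t for all 1 ≤ t ≤ j, where j ≥ 2.
Then x(j+1) = 8x(j) − 12x(j−1) = 8·(6^j + 2·2^j) − 12·(6^{j−1} + 2·2^{j−1}) = (8·6 − 12)6^{j−1} + 2·(8·2 − 12)2^{j−1} = 36·6^{j−1} + 8·2^{j−1} = 6^{j+1} + 2·2^{j+1}.
This completes the inductive step, so x(i) = 6^i + 2·2^i for all i ≥ 1.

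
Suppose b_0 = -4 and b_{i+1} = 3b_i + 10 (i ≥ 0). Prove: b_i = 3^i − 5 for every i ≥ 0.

Base case: b_0 = -4, and 3^0 − 5 = 1 − 5 = -4.
Assume b_r = 3^r − 5 for some r ≥ 0.
Then b_{r+1} = 3b_r + 10 = 3·(3^r − 5) + 10 = 3^{r+1} − 15 + 10 = 3^{r+1} − 5.
Hence b_i = 3^i − 5 for every i ≥ 0, by induction.

b_i = 3^i − 5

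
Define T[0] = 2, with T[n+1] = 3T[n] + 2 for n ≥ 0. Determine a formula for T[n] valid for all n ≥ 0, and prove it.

Claim: T[n] = 3^{n+1} − 1.

Base case: T[0] = 2, and 3^{0+1} − 1 = 3 − 1 = 2.
Assume T[r] = 3^{r+1} − 1 for some r ≥ 0.
Then T[r+1] = 3T[r] + 2 = 3·(3^{r+1} − 1) + 2 = 3^{r+2} − 3 + 2 = 3^{r+2} − 1.
This completes the inductive step, so T[n] = 3^{n+1} − 1 for all n ≥ 0.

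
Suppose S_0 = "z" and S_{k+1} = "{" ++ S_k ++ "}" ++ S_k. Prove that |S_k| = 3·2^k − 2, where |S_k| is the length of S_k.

Base case: |S_0| = 1, and 3·2^0 − 2 = 1.
Assume |S_m| = 3·2^m − 2.
Then |S_{m+1}| = 1 + |S_m| + 1 + |S_m| = 2|S_m| + 2 = 2(3·2^m − 2) + 2 = 3·2^{m+1} − 4 + 2 = 3·2^{m+1} − 2.
This completes the inductive step, so |S_k| = 3·2^k − 2 for all k ≥ 0.

|S_k| = 3·2^k − 2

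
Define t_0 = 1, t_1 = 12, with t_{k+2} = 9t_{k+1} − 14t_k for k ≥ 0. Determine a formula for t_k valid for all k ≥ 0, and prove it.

Claim: t_k = -2^k + 2·7^k.

Base cases: t_0 = 1 and -2^0 + 2·7^0 = 1; t_1 = 12 and -2^1 + 2·7^1 = 12.
Assume t_i = -2^i + 2·7^i for all 0 ≤ i ≤ j, where j ≥ 1.
Then t_{j+1} = 9t_j − 14t_{j−1} = 9·(-2^j + 2·7^j) − 14·(-2^{j−1} + 2·7^{j−1}) = -(9·2 − 14)2^{j−1} + 2·(9·7 − 14)7^{j−1} = -4·2^{j−1} + 98·7^{j−1} = -2^{j+1} + 2·7^{j+1}.
By strong induction, t_k = -2^k + 2·7^k for all k ≥ 0.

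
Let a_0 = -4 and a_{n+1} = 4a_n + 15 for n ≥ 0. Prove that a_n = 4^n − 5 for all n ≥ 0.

Base case: a_0 = -4, and 4^0 − 5 = 1 − 5 = -4.
Assume a_j = 4^j − 5 for some j ≥ 0.
Then a_{j+1} = 4a_j + 15 = 4·(4^j − 5) + 15 = 4^{j+1} − 20 + 15 = 4^{j+1} − 5.
So the formula holds for j+1, and by induction a_n = 4^n − 5 for all n ≥ 0.

a_n = 4^n − 5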